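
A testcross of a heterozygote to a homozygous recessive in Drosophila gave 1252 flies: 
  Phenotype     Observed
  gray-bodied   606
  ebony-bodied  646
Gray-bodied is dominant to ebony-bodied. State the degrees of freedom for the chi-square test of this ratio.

A testcross of a heterozygote (Aa × aa) gives a 1:1 phenotypic ratio.
A goodness-of-fit test with 2 phenotype classes has df = 2 − 1 = 1.

1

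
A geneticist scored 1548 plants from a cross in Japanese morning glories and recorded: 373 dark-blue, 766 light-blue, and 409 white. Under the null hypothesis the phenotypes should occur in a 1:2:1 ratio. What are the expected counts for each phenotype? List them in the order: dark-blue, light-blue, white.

387, 774, 387

Expected counts for N = 1548 under a 1:2:1 ratio (total parts = 4):
  dark-blue: 1548 × 1/4 = 387
  light-blue: 1548 × 2/4 = 774
  white: 1548 × 1/4 = 387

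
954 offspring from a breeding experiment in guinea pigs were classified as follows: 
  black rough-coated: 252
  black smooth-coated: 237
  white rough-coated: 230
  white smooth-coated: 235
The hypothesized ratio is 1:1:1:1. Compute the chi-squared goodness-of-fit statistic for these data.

1.128

Expected counts for N = 954 under a 1:1:1:1 ratio (total parts = 4):
  black rough-coated: 954 × 1/4 = 238.5
  black smooth-coated: 954 × 1/4 = 238.5
  white rough-coated: 954 × 1/4 = 238.5
  white smooth-coated: 954 × 1/4 = 238.5
χ² = Σ (O − E)² / E
  black rough-coated: (252 − 238.5)² / 238.5 = 0.7642
  black smooth-coated: (237 − 238.5)² / 238.5 = 0.0094
  white rough-coated: (230 − 238.5)² / 238.5 = 0.3029
  white smooth-coated: (235 − 238.5)² / 238.5 = 0.0514
χ² = 0.7642 + 0.0094 + 0.3029 + 0.0514 = 1.1279 ≈ 1.128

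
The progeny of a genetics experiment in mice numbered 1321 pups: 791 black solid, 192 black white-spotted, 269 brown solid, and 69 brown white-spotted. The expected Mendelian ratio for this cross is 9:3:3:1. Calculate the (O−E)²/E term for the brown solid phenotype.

Expected counts for N = 1321 under a 9:3:3:1 ratio (total parts = 16):
  black solid: 1321 × 9/16 = 743.0625
  black white-spotted: 1321 × 3/16 = 247.6875
  brown solid: 1321 × 3/16 = 247.6875
  brown white-spotted: 1321 × 1/16 = 82.5625
Contribution of brown solid: (269 − 247.6875)² / 247.6875 = 1.8339

1.834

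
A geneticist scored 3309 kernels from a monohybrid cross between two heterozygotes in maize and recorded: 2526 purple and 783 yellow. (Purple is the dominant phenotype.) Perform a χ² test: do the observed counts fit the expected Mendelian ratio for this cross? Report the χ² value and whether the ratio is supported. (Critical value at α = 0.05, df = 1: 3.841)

For a monohybrid cross between heterozygotes with complete dominance, the expected phenotypic ratio is 3:1.
The 3:1 ratio has 4 parts, so with N = 3309 the expected counts are:
  purple: 3309 × 3/4 = 2481.75
  yellow: 3309 × 1/4 = 827.25
χ² = Σ (O − E)² / E
  purple: (2526 − 2481.75)² / 2481.75 = 0.7890
  yellow: (783 − 827.25)² / 827.25 = 2.3670
χ² = 0.7890 + 2.3670 = 3.156
Degrees of freedom = 2 − 1 = 1; critical value at α = 0.05 is 3.841.
Since 3.156 < 3.841, we fail to reject the null hypothesis — the data are consistent with the 3:1 ratio.

3.156; consistent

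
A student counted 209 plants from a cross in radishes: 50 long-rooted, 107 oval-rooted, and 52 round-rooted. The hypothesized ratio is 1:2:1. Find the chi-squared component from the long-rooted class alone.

0.097

Under the 1:2:1 hypothesis (Σ ratio = 4, N = 209):
  long-rooted: 209 × 1/4 = 52.25
  oval-rooted: 209 × 2/4 = 104.5
  round-rooted: 209 × 1/4 = 52.25
Contribution of long-rooted: (50 − 52.25)² / 52.25 = 0.0969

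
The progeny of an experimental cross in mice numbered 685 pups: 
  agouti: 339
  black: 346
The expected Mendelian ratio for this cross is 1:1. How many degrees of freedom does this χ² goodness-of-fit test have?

1

A goodness-of-fit test with 2 phenotype classes has df = 2 − 1 = 1.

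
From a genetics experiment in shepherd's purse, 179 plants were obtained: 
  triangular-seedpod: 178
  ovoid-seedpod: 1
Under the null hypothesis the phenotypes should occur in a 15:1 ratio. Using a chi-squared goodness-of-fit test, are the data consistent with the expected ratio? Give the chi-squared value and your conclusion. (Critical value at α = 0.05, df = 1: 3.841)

The 15:1 ratio has 16 parts, so with N = 179 the expected counts are:
  triangular-seedpod: 179 × 15/16 = 167.8125
  ovoid-seedpod: 179 × 1/16 = 11.1875
χ² = Σ (O − E)² / E
  triangular-seedpod: (178 − 167.8125)² / 167.8125 = 0.6185
  ovoid-seedpod: (1 − 11.1875)² / 11.1875 = 9.2769
χ² = 0.6185 + 9.2769 = 9.8954 ≈ 9.895
Degrees of freedom = 2 − 1 = 1; critical value at α = 0.05 is 3.841.
Since 9.895 > 3.841, we reject the null hypothesis — the data do not fit the 15:1 ratio.

9.895; not consistent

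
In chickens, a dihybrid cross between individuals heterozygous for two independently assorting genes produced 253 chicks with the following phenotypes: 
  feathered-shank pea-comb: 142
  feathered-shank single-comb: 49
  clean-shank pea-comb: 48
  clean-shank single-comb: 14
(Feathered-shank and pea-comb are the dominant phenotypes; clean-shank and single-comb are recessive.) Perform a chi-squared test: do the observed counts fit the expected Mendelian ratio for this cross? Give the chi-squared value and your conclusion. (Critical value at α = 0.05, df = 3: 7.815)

A dihybrid F₂ with independent assortment and complete dominance at both loci gives a 9:3:3:1 phenotypic ratio.
Under the 9:3:3:1 hypothesis (Σ ratio = 16, N = 253):
  feathered-shank pea-comb: 253 × 9/16 = 142.3125
  feathered-shank single-comb: 253 × 3/16 = 47.4375
  clean-shank pea-comb: 253 × 3/16 = 47.4375
  clean-shank single-comb: 253 × 1/16 = 15.8125
χ² = Σ (O − E)² / E
  feathered-shank pea-comb: (142 − 142.3125)² / 142.3125 = 0.0007
  feathered-shank single-comb: (49 − 47.4375)² / 47.4375 = 0.0515
  clean-shank pea-comb: (48 − 47.4375)² / 47.4375 = 0.0067
  clean-shank single-comb: (14 − 15.8125)² / 15.8125 = 0.2078
χ² = 0.0007 + 0.0515 + 0.0067 + 0.2078 = 0.2667 ≈ 0.267
Degrees of freedom = 4 − 1 = 3; critical value at α = 0.05 is 7.815.
Since 0.267 < 7.815, we fail to reject the null hypothesis — the data are consistent with the 9:3:3:1 ratio.

0.267; consistent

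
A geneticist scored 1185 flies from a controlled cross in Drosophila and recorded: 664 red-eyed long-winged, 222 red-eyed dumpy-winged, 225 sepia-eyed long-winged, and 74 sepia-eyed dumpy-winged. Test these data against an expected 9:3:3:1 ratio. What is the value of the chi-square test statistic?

Under the 9:3:3:1 hypothesis (Σ ratio = 16, N = 1185):
  red-eyed long-winged: 1185 × 9/16 = 666.5625
  red-eyed dumpy-winged: 1185 × 3/16 = 222.1875
  sepia-eyed long-winged: 1185 × 3/16 = 222.1875
  sepia-eyed dumpy-winged: 1185 × 1/16 = 74.0625
χ² = Σ (O − E)² / E
  red-eyed long-winged: (664 − 666.5625)² / 666.5625 = 0.0099
  red-eyed dumpy-winged: (222 − 222.1875)² / 222.1875 = 0.0002
  sepia-eyed long-winged: (225 − 222.1875)² / 222.1875 = 0.0356
  sepia-eyed dumpy-winged: (74 − 74.0625)² / 74.0625 = 0.0001
χ² = 0.0099 + 0.0002 + 0.0356 + 0.0001 = 0.0458 ≈ 0.046

0.046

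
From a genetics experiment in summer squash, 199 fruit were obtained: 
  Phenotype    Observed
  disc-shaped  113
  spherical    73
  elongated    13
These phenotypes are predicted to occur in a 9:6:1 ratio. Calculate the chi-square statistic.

Under the 9:6:1 hypothesis (Σ ratio = 16, N = 199):
  disc-shaped: 199 × 9/16 = 111.9375
  spherical: 199 × 6/16 = 74.625
  elongated: 199 × 1/16 = 12.4375
χ² = Σ (O − E)² / E
  disc-shaped: (113 − 111.9375)² / 111.9375 = 0.0101
  spherical: (73 − 74.625)² / 74.625 = 0.0354
  elongated: (13 − 12.4375)² / 12.4375 = 0.0254
χ² = 0.0101 + 0.0354 + 0.0254 = 0.0709 ≈ 0.071

0.071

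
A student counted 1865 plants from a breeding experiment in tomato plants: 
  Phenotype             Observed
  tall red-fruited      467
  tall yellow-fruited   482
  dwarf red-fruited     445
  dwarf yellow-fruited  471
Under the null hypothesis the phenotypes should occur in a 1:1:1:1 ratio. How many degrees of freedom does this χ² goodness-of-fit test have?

A goodness-of-fit test with 4 phenotype classes has df = 4 − 1 = 3.

3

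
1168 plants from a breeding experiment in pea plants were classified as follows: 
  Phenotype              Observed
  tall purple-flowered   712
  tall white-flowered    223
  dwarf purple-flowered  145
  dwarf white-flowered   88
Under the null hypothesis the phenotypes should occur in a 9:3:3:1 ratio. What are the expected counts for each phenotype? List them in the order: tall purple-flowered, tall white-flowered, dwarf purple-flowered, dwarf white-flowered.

Expected counts for N = 1168 under a 9:3:3:1 ratio (total parts = 16):
  tall purple-flowered: 1168 × 9/16 = 657
  tall white-flowered: 1168 × 3/16 = 219
  dwarf purple-flowered: 1168 × 3/16 = 219
  dwarf white-flowered: 1168 × 1/16 = 73

657, 219, 219, 73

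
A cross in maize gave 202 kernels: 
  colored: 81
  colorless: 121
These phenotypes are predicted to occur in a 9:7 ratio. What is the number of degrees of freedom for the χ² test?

A goodness-of-fit test with 2 phenotype classes has df = 2 − 1 = 1.

1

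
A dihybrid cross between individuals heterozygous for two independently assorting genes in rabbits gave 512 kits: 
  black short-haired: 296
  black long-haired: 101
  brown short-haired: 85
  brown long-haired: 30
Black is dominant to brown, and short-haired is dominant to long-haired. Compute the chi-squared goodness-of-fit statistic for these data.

1.868

A dihybrid F₂ with independent assortment and complete dominance at both loci gives a 9:3:3:1 phenotypic ratio.
Under the 9:3:3:1 hypothesis (Σ ratio = 16, N = 512):
  black short-haired: 512 × 9/16 = 288
  black long-haired: 512 × 3/16 = 96
  brown short-haired: 512 × 3/16 = 96
  brown long-haired: 512 × 1/16 = 32
χ² = Σ (O − E)² / E
  black short-haired: (296 − 288)² / 288 = 0.2222
  black long-haired: (101 − 96)² / 96 = 0.2604
  brown short-haired: (85 − 96)² / 96 = 1.2604
  brown long-haired: (30 − 32)² / 32 = 0.1250
χ² = 0.2222 + 0.2604 + 1.2604 + 0.1250 = 1.868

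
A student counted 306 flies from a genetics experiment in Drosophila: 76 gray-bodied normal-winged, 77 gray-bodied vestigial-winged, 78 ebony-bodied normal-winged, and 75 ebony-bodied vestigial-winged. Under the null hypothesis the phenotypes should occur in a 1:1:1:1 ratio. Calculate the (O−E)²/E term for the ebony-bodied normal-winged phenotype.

The 1:1:1:1 ratio has 4 parts, so with N = 306 the expected counts are:
  gray-bodied normal-winged: 306 × 1/4 = 76.5
  gray-bodied vestigial-winged: 306 × 1/4 = 76.5
  ebony-bodied normal-winged: 306 × 1/4 = 76.5
  ebony-bodied vestigial-winged: 306 × 1/4 = 76.5
Contribution of ebony-bodied normal-winged: (78 − 76.5)² / 76.5 = 0.0294

0.029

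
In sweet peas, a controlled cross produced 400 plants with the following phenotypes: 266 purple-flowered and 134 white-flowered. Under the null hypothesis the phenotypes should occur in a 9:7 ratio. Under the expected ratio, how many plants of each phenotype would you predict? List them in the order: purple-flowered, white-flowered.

225, 175

Under the 9:7 hypothesis (Σ ratio = 16, N = 400):
  purple-flowered: 400 × 9/16 = 225
  white-flowered: 400 × 7/16 = 175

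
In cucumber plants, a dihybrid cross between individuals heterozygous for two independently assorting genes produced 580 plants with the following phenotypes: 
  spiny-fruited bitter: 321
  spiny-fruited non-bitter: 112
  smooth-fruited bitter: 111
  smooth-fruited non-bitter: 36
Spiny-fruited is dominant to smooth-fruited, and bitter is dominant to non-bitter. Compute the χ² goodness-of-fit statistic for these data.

0.230

A dihybrid F₂ with independent assortment and complete dominance at both loci gives a 9:3:3:1 phenotypic ratio.
Total ratio parts = 16. Expected numbers out of 580:
  spiny-fruited bitter: 580 × 9/16 = 326.25
  spiny-fruited non-bitter: 580 × 3/16 = 108.75
  smooth-fruited bitter: 580 × 3/16 = 108.75
  smooth-fruited non-bitter: 580 × 1/16 = 36.25
χ² = Σ (O − E)² / E
  spiny-fruited bitter: (321 − 326.25)² / 326.25 = 0.0845
  spiny-fruited non-bitter: (112 − 108.75)² / 108.75 = 0.0971
  smooth-fruited bitter: (111 − 108.75)² / 108.75 = 0.0466
  smooth-fruited non-bitter: (36 − 36.25)² / 36.25 = 0.0017
χ² = 0.0845 + 0.0971 + 0.0466 + 0.0017 = 0.2299 ≈ 0.230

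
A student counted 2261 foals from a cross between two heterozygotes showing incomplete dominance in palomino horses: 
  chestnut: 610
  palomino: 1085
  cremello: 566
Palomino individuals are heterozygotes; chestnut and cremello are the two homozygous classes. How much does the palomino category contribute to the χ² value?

1.831

With incomplete dominance, a heterozygote × heterozygote cross gives a 1:2:1 phenotypic ratio.
Expected counts for N = 2261 under a 1:2:1 ratio (total parts = 4):
  chestnut: 2261 × 1/4 = 565.25
  palomino: 2261 × 2/4 = 1130.5
  cremello: 2261 × 1/4 = 565.25
Contribution of palomino: (1085 − 1130.5)² / 1130.5 = 1.8313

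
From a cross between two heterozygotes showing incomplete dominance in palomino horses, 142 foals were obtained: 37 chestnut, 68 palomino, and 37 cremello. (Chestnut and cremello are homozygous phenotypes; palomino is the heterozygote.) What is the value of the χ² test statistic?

0.254

With incomplete dominance, a heterozygote × heterozygote cross gives a 1:2:1 phenotypic ratio.
Total ratio parts = 4. Expected numbers out of 142:
  chestnut: 142 × 1/4 = 35.5
  palomino: 142 × 2/4 = 71
  cremello: 142 × 1/4 = 35.5
χ² = Σ (O − E)² / E
  chestnut: (37 − 35.5)² / 35.5 = 0.0634
  palomino: (68 − 71)² / 71 = 0.1268
  cremello: (37 − 35.5)² / 35.5 = 0.0634
χ² = 0.0634 + 0.1268 + 0.0634 = 0.2536 ≈ 0.254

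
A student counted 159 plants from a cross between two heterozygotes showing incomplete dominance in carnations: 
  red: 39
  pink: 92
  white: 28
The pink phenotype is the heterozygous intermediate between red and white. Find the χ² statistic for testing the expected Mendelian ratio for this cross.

With incomplete dominance, a heterozygote × heterozygote cross gives a 1:2:1 phenotypic ratio.
Total ratio parts = 4. Expected numbers out of 159:
  red: 159 × 1/4 = 39.75
  pink: 159 × 2/4 = 79.5
  white: 159 × 1/4 = 39.75
χ² = Σ (O − E)² / E
  red: (39 − 39.75)² / 39.75 = 0.0142
  pink: (92 − 79.5)² / 79.5 = 1.9654
  white: (28 − 39.75)² / 39.75 = 3.4733
χ² = 0.0142 + 1.9654 + 3.4733 = 5.4529 ≈ 5.453

5.453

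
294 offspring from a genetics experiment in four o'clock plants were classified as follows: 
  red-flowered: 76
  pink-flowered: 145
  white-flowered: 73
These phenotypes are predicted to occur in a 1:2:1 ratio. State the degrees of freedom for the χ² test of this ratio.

A goodness-of-fit test with 3 phenotype classes has df = 3 − 1 = 2.

2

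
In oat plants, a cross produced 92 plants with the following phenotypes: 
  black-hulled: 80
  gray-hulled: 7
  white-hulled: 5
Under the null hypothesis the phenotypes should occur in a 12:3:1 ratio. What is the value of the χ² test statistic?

The 12:3:1 ratio has 16 parts, so with N = 92 the expected counts are:
  black-hulled: 92 × 12/16 = 69
  gray-hulled: 92 × 3/16 = 17.25
  white-hulled: 92 × 1/16 = 5.75
χ² = Σ (O − E)² / E
  black-hulled: (80 − 69)² / 69 = 1.7536
  gray-hulled: (7 − 17.25)² / 17.25 = 6.0906
  white-hulled: (5 − 5.75)² / 5.75 = 0.0978
χ² = 1.7536 + 6.0906 + 0.0978 = 7.942

7.942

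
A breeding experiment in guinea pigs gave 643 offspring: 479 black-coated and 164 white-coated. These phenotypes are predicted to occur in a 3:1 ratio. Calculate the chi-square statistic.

0.088

Total ratio parts = 4. Expected numbers out of 643:
  black-coated: 643 × 3/4 = 482.25
  white-coated: 643 × 1/4 = 160.75
χ² = Σ (O − E)² / E
  black-coated: (479 − 482.25)² / 482.25 = 0.0219
  white-coated: (164 − 160.75)² / 160.75 = 0.0657
χ² = 0.0219 + 0.0657 = 0.0876 ≈ 0.088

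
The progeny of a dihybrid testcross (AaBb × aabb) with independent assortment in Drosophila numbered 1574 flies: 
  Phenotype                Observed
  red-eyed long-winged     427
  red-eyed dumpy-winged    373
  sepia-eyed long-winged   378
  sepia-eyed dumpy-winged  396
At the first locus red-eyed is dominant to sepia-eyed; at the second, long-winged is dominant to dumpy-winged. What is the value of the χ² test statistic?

A dihybrid testcross with independent assortment gives a 1:1:1:1 ratio.
Under the 1:1:1:1 hypothesis (Σ ratio = 4, N = 1574):
  red-eyed long-winged: 1574 × 1/4 = 393.5
  red-eyed dumpy-winged: 1574 × 1/4 = 393.5
  sepia-eyed long-winged: 1574 × 1/4 = 393.5
  sepia-eyed dumpy-winged: 1574 × 1/4 = 393.5
χ² = Σ (O − E)² / E
  red-eyed long-winged: (427 − 393.5)² / 393.5 = 2.8520
  red-eyed dumpy-winged: (373 − 393.5)² / 393.5 = 1.0680
  sepia-eyed long-winged: (378 − 393.5)² / 393.5 = 0.6105
  sepia-eyed dumpy-winged: (396 − 393.5)² / 393.5 = 0.0159
χ² = 2.8520 + 1.0680 + 0.6105 + 0.0159 = 4.5464 ≈ 4.546

4.546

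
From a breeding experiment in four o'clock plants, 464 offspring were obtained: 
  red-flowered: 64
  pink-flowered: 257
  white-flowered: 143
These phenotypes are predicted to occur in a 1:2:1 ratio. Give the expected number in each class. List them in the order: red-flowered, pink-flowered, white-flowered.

116, 232, 116

Total ratio parts = 4. Expected numbers out of 464:
  red-flowered: 464 × 1/4 = 116
  pink-flowered: 464 × 2/4 = 232
  white-flowered: 464 × 1/4 = 116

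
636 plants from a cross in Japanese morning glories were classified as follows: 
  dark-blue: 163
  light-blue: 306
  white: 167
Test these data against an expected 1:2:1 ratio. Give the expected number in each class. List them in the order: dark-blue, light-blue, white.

Total ratio parts = 4. Expected numbers out of 636:
  dark-blue: 636 × 1/4 = 159
  light-blue: 636 × 2/4 = 318
  white: 636 × 1/4 = 159

159, 318, 159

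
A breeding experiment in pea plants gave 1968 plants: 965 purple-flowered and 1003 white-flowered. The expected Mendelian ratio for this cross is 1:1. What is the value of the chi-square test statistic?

Total ratio parts = 2. Expected numbers out of 1968:
  purple-flowered: 1968 × 1/2 = 984
  white-flowered: 1968 × 1/2 = 984
χ² = Σ (O − E)² / E
  purple-flowered: (965 − 984)² / 984 = 0.3669
  white-flowered: (1003 − 984)² / 984 = 0.3669
χ² = 0.3669 + 0.3669 = 0.7338 ≈ 0.734

0.734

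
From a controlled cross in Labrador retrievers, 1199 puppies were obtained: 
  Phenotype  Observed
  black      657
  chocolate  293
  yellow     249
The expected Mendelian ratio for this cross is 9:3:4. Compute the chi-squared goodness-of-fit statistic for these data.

29.725

The 9:3:4 ratio has 16 parts, so with N = 1199 the expected counts are:
  black: 1199 × 9/16 = 674.4375
  chocolate: 1199 × 3/16 = 224.8125
  yellow: 1199 × 4/16 = 299.75
χ² = Σ (O − E)² / E
  black: (657 − 674.4375)² / 674.4375 = 0.4508
  chocolate: (293 − 224.8125)² / 224.8125 = 20.6818
  yellow: (249 − 299.75)² / 299.75 = 8.5924
χ² = 0.4508 + 20.6818 + 8.5924 = 29.725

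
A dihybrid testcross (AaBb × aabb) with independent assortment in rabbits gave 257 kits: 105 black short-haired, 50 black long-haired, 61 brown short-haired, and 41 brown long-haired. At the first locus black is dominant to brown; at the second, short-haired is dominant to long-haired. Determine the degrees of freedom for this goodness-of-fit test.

A dihybrid testcross with independent assortment gives a 1:1:1:1 ratio.
A goodness-of-fit test with 4 phenotype classes has df = 4 − 1 = 3.

3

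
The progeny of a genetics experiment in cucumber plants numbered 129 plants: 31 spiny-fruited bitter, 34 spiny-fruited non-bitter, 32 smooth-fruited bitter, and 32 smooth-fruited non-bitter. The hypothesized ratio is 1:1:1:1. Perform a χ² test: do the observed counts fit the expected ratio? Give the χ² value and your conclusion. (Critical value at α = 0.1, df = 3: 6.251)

0.147; consistent

Expected counts for N = 129 under a 1:1:1:1 ratio (total parts = 4):
  spiny-fruited bitter: 129 × 1/4 = 32.25
  spiny-fruited non-bitter: 129 × 1/4 = 32.25
  smooth-fruited bitter: 129 × 1/4 = 32.25
  smooth-fruited non-bitter: 129 × 1/4 = 32.25
χ² = Σ (O − E)² / E
  spiny-fruited bitter: (31 − 32.25)² / 32.25 = 0.0484
  spiny-fruited non-bitter: (34 − 32.25)² / 32.25 = 0.0950
  smooth-fruited bitter: (32 − 32.25)² / 32.25 = 0.0019
  smooth-fruited non-bitter: (32 − 32.25)² / 32.25 = 0.0019
χ² = 0.0484 + 0.0950 + 0.0019 + 0.0019 = 0.1472 ≈ 0.147
Degrees of freedom = 4 − 1 = 3; critical value at α = 0.1 is 6.251.
Since 0.147 < 6.251, we fail to reject the null hypothesis — the data are consistent with the 1:1:1:1 ratio.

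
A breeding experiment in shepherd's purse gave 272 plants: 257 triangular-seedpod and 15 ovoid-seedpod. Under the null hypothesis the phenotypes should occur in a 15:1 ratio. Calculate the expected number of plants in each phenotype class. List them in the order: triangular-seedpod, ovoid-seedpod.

Under the 15:1 hypothesis (Σ ratio = 16, N = 272):
  triangular-seedpod: 272 × 15/16 = 255
  ovoid-seedpod: 272 × 1/16 = 17

255, 17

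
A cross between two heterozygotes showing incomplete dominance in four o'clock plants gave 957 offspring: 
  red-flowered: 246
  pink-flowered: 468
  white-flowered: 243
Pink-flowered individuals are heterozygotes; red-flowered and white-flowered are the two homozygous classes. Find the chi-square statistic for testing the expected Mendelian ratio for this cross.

0.480

With incomplete dominance, a heterozygote × heterozygote cross gives a 1:2:1 phenotypic ratio.
Under the 1:2:1 hypothesis (Σ ratio = 4, N = 957):
  red-flowered: 957 × 1/4 = 239.25
  pink-flowered: 957 × 2/4 = 478.5
  white-flowered: 957 × 1/4 = 239.25
χ² = Σ (O − E)² / E
  red-flowered: (246 − 239.25)² / 239.25 = 0.1904
  pink-flowered: (468 − 478.5)² / 478.5 = 0.2304
  white-flowered: (243 − 239.25)² / 239.25 = 0.0588
χ² = 0.1904 + 0.2304 + 0.0588 = 0.4796 ≈ 0.480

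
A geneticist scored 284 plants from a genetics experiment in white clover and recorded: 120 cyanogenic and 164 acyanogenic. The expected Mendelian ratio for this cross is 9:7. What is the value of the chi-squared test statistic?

22.608

Expected counts for N = 284 under a 9:7 ratio (total parts = 16):
  cyanogenic: 284 × 9/16 = 159.75
  acyanogenic: 284 × 7/16 = 124.25
χ² = Σ (O − E)² / E
  cyanogenic: (120 − 159.75)² / 159.75 = 9.8908
  acyanogenic: (164 − 124.25)² / 124.25 = 12.7168
χ² = 9.8908 + 12.7168 = 22.6076 ≈ 22.608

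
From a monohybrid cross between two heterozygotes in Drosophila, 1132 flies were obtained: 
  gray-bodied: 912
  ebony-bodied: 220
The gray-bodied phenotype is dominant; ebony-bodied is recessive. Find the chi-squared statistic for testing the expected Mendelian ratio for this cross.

For a monohybrid cross between heterozygotes with complete dominance, the expected phenotypic ratio is 3:1.
Expected counts for N = 1132 under a 3:1 ratio (total parts = 4):
  gray-bodied: 1132 × 3/4 = 849
  ebony-bodied: 1132 × 1/4 = 283
χ² = Σ (O − E)² / E
  gray-bodied: (912 − 849)² / 849 = 4.6749
  ebony-bodied: (220 − 283)² / 283 = 14.0247
χ² = 4.6749 + 14.0247 = 18.6996 ≈ 18.700

18.700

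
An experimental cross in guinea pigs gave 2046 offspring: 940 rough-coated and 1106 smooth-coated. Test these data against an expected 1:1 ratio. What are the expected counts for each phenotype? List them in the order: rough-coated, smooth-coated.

Expected counts for N = 2046 under a 1:1 ratio (total parts = 2):
  rough-coated: 2046 × 1/2 = 1023
  smooth-coated: 2046 × 1/2 = 1023

1023, 1023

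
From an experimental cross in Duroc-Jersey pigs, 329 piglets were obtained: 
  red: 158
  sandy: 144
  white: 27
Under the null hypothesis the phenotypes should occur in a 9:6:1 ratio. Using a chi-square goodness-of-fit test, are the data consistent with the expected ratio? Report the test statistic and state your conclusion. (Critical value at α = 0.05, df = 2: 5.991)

Under the 9:6:1 hypothesis (Σ ratio = 16, N = 329):
  red: 329 × 9/16 = 185.0625
  sandy: 329 × 6/16 = 123.375
  white: 329 × 1/16 = 20.5625
χ² = Σ (O − E)² / E
  red: (158 − 185.0625)² / 185.0625 = 3.9575
  sandy: (144 − 123.375)² / 123.375 = 3.4479
  white: (27 − 20.5625)² / 20.5625 = 2.0154
χ² = 3.9575 + 3.4479 + 2.0154 = 9.4208 ≈ 9.421
Degrees of freedom = 3 − 1 = 2; critical value at α = 0.05 is 5.991.
Since 9.421 > 5.991, we reject the null hypothesis — the data do not fit the 9:6:1 ratio.

9.421; not consistent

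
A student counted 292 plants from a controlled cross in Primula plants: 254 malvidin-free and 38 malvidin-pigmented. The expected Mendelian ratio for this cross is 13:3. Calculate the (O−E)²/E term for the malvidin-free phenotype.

1.183

The 13:3 ratio has 16 parts, so with N = 292 the expected counts are:
  malvidin-free: 292 × 13/16 = 237.25
  malvidin-pigmented: 292 × 3/16 = 54.75
Contribution of malvidin-free: (254 − 237.25)² / 237.25 = 1.1826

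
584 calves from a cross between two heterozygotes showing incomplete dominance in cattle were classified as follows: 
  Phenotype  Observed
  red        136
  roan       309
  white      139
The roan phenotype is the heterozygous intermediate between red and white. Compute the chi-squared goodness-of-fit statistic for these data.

2.010

With incomplete dominance, a heterozygote × heterozygote cross gives a 1:2:1 phenotypic ratio.
Total ratio parts = 4. Expected numbers out of 584:
  red: 584 × 1/4 = 146
  roan: 584 × 2/4 = 292
  white: 584 × 1/4 = 146
χ² = Σ (O − E)² / E
  red: (136 − 146)² / 146 = 0.6849
  roan: (309 − 292)² / 292 = 0.9897
  white: (139 − 146)² / 146 = 0.3356
χ² = 0.6849 + 0.9897 + 0.3356 = 2.0102 ≈ 2.010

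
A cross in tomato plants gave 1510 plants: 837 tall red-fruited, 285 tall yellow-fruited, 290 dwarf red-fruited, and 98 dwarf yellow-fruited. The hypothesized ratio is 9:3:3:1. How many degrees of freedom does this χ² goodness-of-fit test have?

3

A goodness-of-fit test with 4 phenotype classes has df = 4 − 1 = 3.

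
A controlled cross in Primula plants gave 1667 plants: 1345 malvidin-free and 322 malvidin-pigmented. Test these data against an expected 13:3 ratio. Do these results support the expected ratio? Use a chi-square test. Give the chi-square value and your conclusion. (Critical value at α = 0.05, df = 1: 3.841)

0.351; consistent

Total ratio parts = 16. Expected numbers out of 1667:
  malvidin-free: 1667 × 13/16 = 1354.4375
  malvidin-pigmented: 1667 × 3/16 = 312.5625
χ² = Σ (O − E)² / E
  malvidin-free: (1345 − 1354.4375)² / 1354.4375 = 0.0658
  malvidin-pigmented: (322 − 312.5625)² / 312.5625 = 0.2850
χ² = 0.0658 + 0.2850 = 0.3508 ≈ 0.351
Degrees of freedom = 2 − 1 = 1; critical value at α = 0.05 is 3.841.
Since 0.351 < 3.841, we fail to reject the null hypothesis — the data are consistent with the 13:3 ratio.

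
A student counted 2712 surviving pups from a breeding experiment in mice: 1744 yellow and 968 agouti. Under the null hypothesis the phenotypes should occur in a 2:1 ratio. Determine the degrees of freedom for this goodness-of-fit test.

A goodness-of-fit test with 2 phenotype classes has df = 2 − 1 = 1.

1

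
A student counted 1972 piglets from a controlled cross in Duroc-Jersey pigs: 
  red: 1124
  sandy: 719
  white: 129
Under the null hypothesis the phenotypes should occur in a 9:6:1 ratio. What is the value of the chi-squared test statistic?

Total ratio parts = 16. Expected numbers out of 1972:
  red: 1972 × 9/16 = 1109.25
  sandy: 1972 × 6/16 = 739.5
  white: 1972 × 1/16 = 123.25
χ² = Σ (O − E)² / E
  red: (1124 − 1109.25)² / 1109.25 = 0.1961
  sandy: (719 − 739.5)² / 739.5 = 0.5683
  white: (129 − 123.25)² / 123.25 = 0.2683
χ² = 0.1961 + 0.5683 + 0.2683 = 1.0327 ≈ 1.033

1.033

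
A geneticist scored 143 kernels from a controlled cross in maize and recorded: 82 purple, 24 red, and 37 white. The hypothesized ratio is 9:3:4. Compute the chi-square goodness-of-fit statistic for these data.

0.369

Expected counts for N = 143 under a 9:3:4 ratio (total parts = 16):
  purple: 143 × 9/16 = 80.4375
  red: 143 × 3/16 = 26.8125
  white: 143 × 4/16 = 35.75
χ² = Σ (O − E)² / E
  purple: (82 − 80.4375)² / 80.4375 = 0.0304
  red: (24 − 26.8125)² / 26.8125 = 0.2950
  white: (37 − 35.75)² / 35.75 = 0.0437
χ² = 0.0304 + 0.2950 + 0.0437 = 0.3691 ≈ 0.369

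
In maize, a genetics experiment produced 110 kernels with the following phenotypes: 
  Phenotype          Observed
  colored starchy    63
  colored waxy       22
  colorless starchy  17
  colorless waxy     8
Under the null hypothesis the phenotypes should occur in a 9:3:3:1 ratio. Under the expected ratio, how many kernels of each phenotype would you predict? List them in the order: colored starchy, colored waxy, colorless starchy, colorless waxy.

61.875, 20.625, 20.625, 6.875

Total ratio parts = 16. Expected numbers out of 110:
  colored starchy: 110 × 9/16 = 61.875
  colored waxy: 110 × 3/16 = 20.625
  colorless starchy: 110 × 3/16 = 20.625
  colorless waxy: 110 × 1/16 = 6.875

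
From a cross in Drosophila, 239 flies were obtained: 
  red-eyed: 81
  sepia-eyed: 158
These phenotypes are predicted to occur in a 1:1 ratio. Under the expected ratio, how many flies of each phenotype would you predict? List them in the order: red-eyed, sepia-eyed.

The 1:1 ratio has 2 parts, so with N = 239 the expected counts are:
  red-eyed: 239 × 1/2 = 119.5
  sepia-eyed: 239 × 1/2 = 119.5

119.5, 119.5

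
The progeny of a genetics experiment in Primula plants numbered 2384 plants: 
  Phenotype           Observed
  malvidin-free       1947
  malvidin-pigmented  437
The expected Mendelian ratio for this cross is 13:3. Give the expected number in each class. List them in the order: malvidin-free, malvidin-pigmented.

The 13:3 ratio has 16 parts, so with N = 2384 the expected counts are:
  malvidin-free: 2384 × 13/16 = 1937
  malvidin-pigmented: 2384 × 3/16 = 447

1937, 447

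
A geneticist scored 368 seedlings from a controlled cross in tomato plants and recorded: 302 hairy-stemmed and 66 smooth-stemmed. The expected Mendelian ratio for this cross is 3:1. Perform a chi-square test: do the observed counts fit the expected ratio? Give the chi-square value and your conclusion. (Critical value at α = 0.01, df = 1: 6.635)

Expected counts for N = 368 under a 3:1 ratio (total parts = 4):
  hairy-stemmed: 368 × 3/4 = 276
  smooth-stemmed: 368 × 1/4 = 92
χ² = Σ (O − E)² / E
  hairy-stemmed: (302 − 276)² / 276 = 2.4493
  smooth-stemmed: (66 − 92)² / 92 = 7.3478
χ² = 2.4493 + 7.3478 = 9.7971 ≈ 9.797
Degrees of freedom = 2 − 1 = 1; critical value at α = 0.01 is 6.635.
Since 9.797 > 6.635, we reject the null hypothesis — the data do not fit the 3:1 ratio.

9.797; not consistent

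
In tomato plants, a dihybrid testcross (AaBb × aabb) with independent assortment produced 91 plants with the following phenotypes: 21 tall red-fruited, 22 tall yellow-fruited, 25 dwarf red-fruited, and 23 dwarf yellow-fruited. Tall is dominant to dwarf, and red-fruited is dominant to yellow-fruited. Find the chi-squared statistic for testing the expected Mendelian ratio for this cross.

0.385

A dihybrid testcross with independent assortment gives a 1:1:1:1 ratio.
Total ratio parts = 4. Expected numbers out of 91:
  tall red-fruited: 91 × 1/4 = 22.75
  tall yellow-fruited: 91 × 1/4 = 22.75
  dwarf red-fruited: 91 × 1/4 = 22.75
  dwarf yellow-fruited: 91 × 1/4 = 22.75
χ² = Σ (O − E)² / E
  tall red-fruited: (21 − 22.75)² / 22.75 = 0.1346
  tall yellow-fruited: (22 − 22.75)² / 22.75 = 0.0247
  dwarf red-fruited: (25 − 22.75)² / 22.75 = 0.2225
  dwarf yellow-fruited: (23 − 22.75)² / 22.75 = 0.0027
χ² = 0.1346 + 0.0247 + 0.2225 + 0.0027 = 0.3845 ≈ 0.385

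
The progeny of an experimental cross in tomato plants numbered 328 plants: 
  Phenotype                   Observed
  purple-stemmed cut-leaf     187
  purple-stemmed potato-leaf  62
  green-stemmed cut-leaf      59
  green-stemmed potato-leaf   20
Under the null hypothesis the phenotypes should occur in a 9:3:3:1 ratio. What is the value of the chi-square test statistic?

0.152

Expected counts for N = 328 under a 9:3:3:1 ratio (total parts = 16):
  purple-stemmed cut-leaf: 328 × 9/16 = 184.5
  purple-stemmed potato-leaf: 328 × 3/16 = 61.5
  green-stemmed cut-leaf: 328 × 3/16 = 61.5
  green-stemmed potato-leaf: 328 × 1/16 = 20.5
χ² = Σ (O − E)² / E
  purple-stemmed cut-leaf: (187 − 184.5)² / 184.5 = 0.0339
  purple-stemmed potato-leaf: (62 − 61.5)² / 61.5 = 0.0041
  green-stemmed cut-leaf: (59 − 61.5)² / 61.5 = 0.1016
  green-stemmed potato-leaf: (20 − 20.5)² / 20.5 = 0.0122
χ² = 0.0339 + 0.0041 + 0.1016 + 0.0122 = 0.1518 ≈ 0.152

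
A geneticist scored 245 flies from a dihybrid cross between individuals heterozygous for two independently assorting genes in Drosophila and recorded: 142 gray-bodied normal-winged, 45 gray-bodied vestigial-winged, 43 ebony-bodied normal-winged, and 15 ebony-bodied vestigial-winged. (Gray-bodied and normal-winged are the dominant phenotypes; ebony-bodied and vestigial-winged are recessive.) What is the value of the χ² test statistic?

A dihybrid F₂ with independent assortment and complete dominance at both loci gives a 9:3:3:1 phenotypic ratio.
Total ratio parts = 16. Expected numbers out of 245:
  gray-bodied normal-winged: 245 × 9/16 = 137.8125
  gray-bodied vestigial-winged: 245 × 3/16 = 45.9375
  ebony-bodied normal-winged: 245 × 3/16 = 45.9375
  ebony-bodied vestigial-winged: 245 × 1/16 = 15.3125
χ² = Σ (O − E)² / E
  gray-bodied normal-winged: (142 − 137.8125)² / 137.8125 = 0.1272
  gray-bodied vestigial-winged: (45 − 45.9375)² / 45.9375 = 0.0191
  ebony-bodied normal-winged: (43 − 45.9375)² / 45.9375 = 0.1878
  ebony-bodied vestigial-winged: (15 − 15.3125)² / 15.3125 = 0.0064
χ² = 0.1272 + 0.0191 + 0.1878 + 0.0064 = 0.3405 ≈ 0.341

0.341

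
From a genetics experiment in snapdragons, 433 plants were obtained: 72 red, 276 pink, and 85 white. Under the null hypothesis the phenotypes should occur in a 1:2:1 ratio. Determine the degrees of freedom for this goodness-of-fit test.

2

A goodness-of-fit test with 3 phenotype classes has df = 3 − 1 = 2.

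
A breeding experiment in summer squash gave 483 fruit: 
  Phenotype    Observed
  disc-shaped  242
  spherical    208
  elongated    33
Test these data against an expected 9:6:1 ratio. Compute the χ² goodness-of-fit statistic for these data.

7.494

Under the 9:6:1 hypothesis (Σ ratio = 16, N = 483):
  disc-shaped: 483 × 9/16 = 271.6875
  spherical: 483 × 6/16 = 181.125
  elongated: 483 × 1/16 = 30.1875
χ² = Σ (O − E)² / E
  disc-shaped: (242 − 271.6875)² / 271.6875 = 3.2440
  spherical: (208 − 181.125)² / 181.125 = 3.9877
  elongated: (33 − 30.1875)² / 30.1875 = 0.2620
χ² = 3.2440 + 3.9877 + 0.2620 = 7.4937 ≈ 7.494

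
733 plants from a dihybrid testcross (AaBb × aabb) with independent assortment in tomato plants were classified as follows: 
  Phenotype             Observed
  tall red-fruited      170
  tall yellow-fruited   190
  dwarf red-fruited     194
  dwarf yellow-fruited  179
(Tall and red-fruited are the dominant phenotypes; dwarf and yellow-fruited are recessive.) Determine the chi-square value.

1.936

A dihybrid testcross with independent assortment gives a 1:1:1:1 ratio.
The 1:1:1:1 ratio has 4 parts, so with N = 733 the expected counts are:
  tall red-fruited: 733 × 1/4 = 183.25
  tall yellow-fruited: 733 × 1/4 = 183.25
  dwarf red-fruited: 733 × 1/4 = 183.25
  dwarf yellow-fruited: 733 × 1/4 = 183.25
χ² = Σ (O − E)² / E
  tall red-fruited: (170 − 183.25)² / 183.25 = 0.9580
  tall yellow-fruited: (190 − 183.25)² / 183.25 = 0.2486
  dwarf red-fruited: (194 − 183.25)² / 183.25 = 0.6306
  dwarf yellow-fruited: (179 − 183.25)² / 183.25 = 0.0986
χ² = 0.9580 + 0.2486 + 0.6306 + 0.0986 = 1.9358 ≈ 1.936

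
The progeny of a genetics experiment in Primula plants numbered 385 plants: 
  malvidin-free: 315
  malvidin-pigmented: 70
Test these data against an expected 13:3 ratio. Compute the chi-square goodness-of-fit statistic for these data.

0.082

Under the 13:3 hypothesis (Σ ratio = 16, N = 385):
  malvidin-free: 385 × 13/16 = 312.8125
  malvidin-pigmented: 385 × 3/16 = 72.1875
χ² = Σ (O − E)² / E
  malvidin-free: (315 − 312.8125)² / 312.8125 = 0.0153
  malvidin-pigmented: (70 − 72.1875)² / 72.1875 = 0.0663
χ² = 0.0153 + 0.0663 = 0.0816 ≈ 0.082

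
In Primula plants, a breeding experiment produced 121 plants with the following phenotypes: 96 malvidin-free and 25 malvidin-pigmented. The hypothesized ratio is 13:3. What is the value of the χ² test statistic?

Under the 13:3 hypothesis (Σ ratio = 16, N = 121):
  malvidin-free: 121 × 13/16 = 98.3125
  malvidin-pigmented: 121 × 3/16 = 22.6875
χ² = Σ (O − E)² / E
  malvidin-free: (96 − 98.3125)² / 98.3125 = 0.0544
  malvidin-pigmented: (25 − 22.6875)² / 22.6875 = 0.2357
χ² = 0.0544 + 0.2357 = 0.2901 ≈ 0.290

0.290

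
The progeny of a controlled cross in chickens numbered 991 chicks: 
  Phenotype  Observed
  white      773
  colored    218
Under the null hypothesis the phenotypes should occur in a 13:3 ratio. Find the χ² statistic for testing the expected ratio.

6.862

Total ratio parts = 16. Expected numbers out of 991:
  white: 991 × 13/16 = 805.1875
  colored: 991 × 3/16 = 185.8125
χ² = Σ (O − E)² / E
  white: (773 − 805.1875)² / 805.1875 = 1.2867
  colored: (218 − 185.8125)² / 185.8125 = 5.5757
χ² = 1.2867 + 5.5757 = 6.8624 ≈ 6.862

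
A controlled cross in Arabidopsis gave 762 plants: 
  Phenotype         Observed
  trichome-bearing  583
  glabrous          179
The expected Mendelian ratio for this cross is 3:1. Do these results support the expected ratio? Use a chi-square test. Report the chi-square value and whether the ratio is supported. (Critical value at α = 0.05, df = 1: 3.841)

Total ratio parts = 4. Expected numbers out of 762:
  trichome-bearing: 762 × 3/4 = 571.5
  glabrous: 762 × 1/4 = 190.5
χ² = Σ (O − E)² / E
  trichome-bearing: (583 − 571.5)² / 571.5 = 0.2314
  glabrous: (179 − 190.5)² / 190.5 = 0.6942
χ² = 0.2314 + 0.6942 = 0.9256 ≈ 0.926
Degrees of freedom = 2 − 1 = 1; critical value at α = 0.05 is 3.841.
Since 0.926 < 3.841, we fail to reject the null hypothesis — the data are consistent with the 3:1 ratio.

0.926; consistent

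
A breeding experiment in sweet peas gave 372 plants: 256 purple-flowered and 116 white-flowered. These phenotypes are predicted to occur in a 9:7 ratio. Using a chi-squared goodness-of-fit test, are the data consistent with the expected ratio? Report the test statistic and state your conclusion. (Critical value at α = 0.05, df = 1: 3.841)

Total ratio parts = 16. Expected numbers out of 372:
  purple-flowered: 372 × 9/16 = 209.25
  white-flowered: 372 × 7/16 = 162.75
χ² = Σ (O − E)² / E
  purple-flowered: (256 − 209.25)² / 209.25 = 10.4447
  white-flowered: (116 − 162.75)² / 162.75 = 13.4290
χ² = 10.4447 + 13.4290 = 23.8737 ≈ 23.874
Degrees of freedom = 2 − 1 = 1; critical value at α = 0.05 is 3.841.
Since 23.874 > 3.841, we reject the null hypothesis — the data do not fit the 9:7 ratio.

23.874; not consistent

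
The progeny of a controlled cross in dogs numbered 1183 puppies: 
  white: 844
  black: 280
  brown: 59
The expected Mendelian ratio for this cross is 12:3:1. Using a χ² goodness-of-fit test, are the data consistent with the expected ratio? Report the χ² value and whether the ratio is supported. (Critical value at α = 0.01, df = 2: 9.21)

20.390; not consistent

Under the 12:3:1 hypothesis (Σ ratio = 16, N = 1183):
  white: 1183 × 12/16 = 887.25
  black: 1183 × 3/16 = 221.8125
  brown: 1183 × 1/16 = 73.9375
χ² = Σ (O − E)² / E
  white: (844 − 887.25)² / 887.25 = 2.1083
  black: (280 − 221.8125)² / 221.8125 = 15.2642
  brown: (59 − 73.9375)² / 73.9375 = 3.0178
χ² = 2.1083 + 15.2642 + 3.0178 = 20.3903 ≈ 20.390
Degrees of freedom = 3 − 1 = 2; critical value at α = 0.01 is 9.21.
Since 20.390 > 9.21, we reject the null hypothesis — the data do not fit the 12:3:1 ratio.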